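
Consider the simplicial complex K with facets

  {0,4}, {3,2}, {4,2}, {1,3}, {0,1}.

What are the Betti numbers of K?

K has 5 vertices, 5 edges.
rank ∂_0 = 0, rank ∂_1 = 4 ⇒ b_0 = 5 − 0 − 4 = 1; all invariant factors of ∂_1 are 1 so no torsion. So H_0 = Z.
rank ∂_1 = 4, rank ∂_2 = 0 ⇒ b_1 = 5 − 4 − 0 = 1. So H_1 = Z.

b_0 = 1, b_1 = 1.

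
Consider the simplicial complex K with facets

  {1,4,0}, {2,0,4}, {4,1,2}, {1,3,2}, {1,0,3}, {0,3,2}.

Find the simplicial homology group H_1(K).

H_1 = 0.

Fix the vertex order 0 < 1 < 2 < 3 < 4 and write every simplex with vertices in increasing order. Then dim K = 2 and the simplices of K are:

  0-simplices (5): [0], [1], [2], [3], [4]
  1-simplices (9): [0,1], [0,2], [0,3], [0,4], [1,2], [1,3], [1,4], [2,3], [2,4]
  2-simplices (6): [0,1,3], [0,1,4], [0,2,3], [0,2,4], [1,2,3], [1,2,4]

Hence C_0 ≅ Z^5, C_1 ≅ Z^9, C_2 ≅ Z^6.

The boundary map ∂_1: C_1 → C_0 is given by ∂[p,q] = [q] − [p].
This gives a 5×9 integer matrix of rank 4; reducing to Smith normal form yields diagonal entries (1,1,1,1).

Boundary ∂_2: C_2 → C_1 sends each 2-simplex [p,q,r] to [q,r] − [p,r] + [p,q]. For instance
  ∂[1,2,4] = [2,4] − [1,4] + [1,2],
  ∂[0,1,4] = [1,4] − [0,4] + [0,1].
The 9×6 boundary matrix has rank 5 and Smith normal form diag(1,1,1,1,1).

Reading off H_k = ker ∂_k / im ∂_{k+1}:

  H_1: rank ker ∂_1 − rank ∂_2 = (9 − 4) − 5 = 0, and the invariant factors of ∂_2 are all 1, so H_1 = 0.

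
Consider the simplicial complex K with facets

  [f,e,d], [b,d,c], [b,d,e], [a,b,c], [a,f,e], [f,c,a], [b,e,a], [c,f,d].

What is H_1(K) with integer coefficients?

H_1 = 0.

Take the total order a < b < c < d < e < f on the vertex set. Then K (dimension 2) consists of the simplices:

  0-simplices (6): a, b, c, d, e, f
  1-simplices (12): ab, ac, ae, af, bc, bd, be, cd, cf, de, df, ef
  2-simplices (8): abc, abe, acf, aef, bcd, bde, cdf, def

so the chain groups are C_0 ≅ Z^6, C_1 ≅ Z^12, C_2 ≅ Z^8.

∂_1: C_1 → C_0 sends each edge [p,q] (with p < q) to q − p.
The 6×12 boundary matrix has rank 5 and Smith normal form diag(1,1,1,1,1).

∂_2: C_2 → C_1 acts by ∂[p,q,r] = [q,r] − [p,r] + [p,q]. For instance
  ∂aef = ef − af + ae,
  ∂cdf = df − cf + cd.
The 12×8 boundary matrix has rank 7 and Smith normal form diag(1,1,1,1,1,1,1).

Reading off H_k = ker ∂_k / im ∂_{k+1}:

  H_1: rank ker ∂_1 − rank ∂_2 = (12 − 5) − 7 = 0, and the invariant factors of ∂_2 are all 1, so H_1 = 0.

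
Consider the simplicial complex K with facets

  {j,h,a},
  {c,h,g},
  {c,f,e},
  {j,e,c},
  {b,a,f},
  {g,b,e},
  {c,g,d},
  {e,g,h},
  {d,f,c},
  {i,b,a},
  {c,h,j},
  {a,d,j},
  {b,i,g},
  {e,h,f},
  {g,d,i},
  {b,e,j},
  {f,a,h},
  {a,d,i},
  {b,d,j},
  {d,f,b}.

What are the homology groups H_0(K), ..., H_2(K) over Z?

H_0 ≅ Z,  H_1 ≅ Z ⊕ Z/2,  H_2 = 0.

Fix the vertex order a < b < c < d < e < f < g < h < i < j and write every simplex with vertices in increasing order. Then dim K = 2 and the simplices of K are:

  0-simplices (10): a, b, c, d, e, f, g, h, i, j
  1-simplices (30): ab, ad, af, ah, ai, aj, bd, be, bf, bg, bi, bj, cd, ce, cf, cg, ch, cj, df, dg, di, dj, ef, eg, eh, ej, fh, gh, gi, hj
  2-simplices (20): abf, abi, adi, adj, afh, ahj, bdf, bdj, beg, bej, bgi, cdf, cdg, cef, cej, cgh, chj, dgi, efh, egh

giving chain groups C_0 ≅ Z^10, C_1 ≅ Z^30, C_2 ≅ Z^20.

Boundary ∂_1: C_1 → C_0 sends each edge [p,q] (with p < q) to q − p. For instance
  ∂ef = f − e.
This gives a 10×30 integer matrix of rank 9; reducing to Smith normal form yields diagonal entries (1,1,1,1,1,1,1,1,1).

The boundary map ∂_2: C_2 → C_1 acts by ∂[p,q,r] = [q,r] − [p,r] + [p,q]. For instance
  ∂efh = fh − eh + ef,
  ∂egh = gh − eh + eg.
The 30×20 boundary matrix has rank 20 and Smith normal form diag(1,1,1,1,1,1,1,1,1,1,1,1,1,1,1,1,1,1,1,2).

From H_k ≅ ker(∂_k) / im(∂_{k+1}) we obtain:

  H_0: rank C_0 − rank ∂_1 = 10 − 9 = 1, and the invariant factors of ∂_1 are all 1, so H_0 = Z.
  H_1: rank ker ∂_1 − rank ∂_2 = (30 − 9) − 20 = 1, and ∂_2 has invariant factor 2 > 1, so H_1 = Z ⊕ Z/2.
  H_2: rank ker ∂_2 − rank ∂_3 = (20 − 20) − 0 = 0, and there is no ∂_3, so H_2 = 0.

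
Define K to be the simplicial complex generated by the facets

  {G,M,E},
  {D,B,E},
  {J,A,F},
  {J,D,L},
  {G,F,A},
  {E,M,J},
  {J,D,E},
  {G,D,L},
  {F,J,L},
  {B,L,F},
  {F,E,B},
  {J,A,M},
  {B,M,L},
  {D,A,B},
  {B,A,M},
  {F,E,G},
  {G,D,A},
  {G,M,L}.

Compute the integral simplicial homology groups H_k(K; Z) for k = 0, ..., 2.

Fix the vertex order A < B < D < E < F < G < J < L < M and write every simplex with vertices in increasing order. Then dim K = 2 and the simplices of K are:

  0-simplices (9): A, B, D, E, F, G, J, L, M
  1-simplices (27): AB, AD, AF, AG, AJ, AM, BD, BE, BF, BL, BM, DE, DG, DJ, DL, EF, EG, EJ, EM, FG, FJ, FL, GL, GM, JL, JM, LM
  2-simplices (18): ABD, ABM, ADG, AFG, AFJ, AJM, BDE, BEF, BFL, BLM, DEJ, DGL, DJL, EFG, EGM, EJM, FJL, GLM

Hence C_0 ≅ Z^9, C_1 ≅ Z^27, C_2 ≅ Z^18.

The boundary map ∂_1: C_1 → C_0 maps an edge to its endpoints' difference, ∂[p,q] = q − p. For instance
  ∂GM = M − G.
The resulting 9×27 matrix has rank 8, and its Smith normal form has invariant factors (1,1,1,1,1,1,1,1).

The boundary map ∂_2: C_2 → C_1 sends each 2-simplex [p,q,r] to [q,r] − [p,r] + [p,q]. For instance
  ∂BEF = EF − BF + BE,
  ∂ADG = DG − AG + AD.
This gives a 27×18 integer matrix of rank 17; reducing to Smith normal form yields diagonal entries (1,1,1,1,1,1,1,1,1,1,1,1,1,1,1,1,1).

Reading off H_k = ker ∂_k / im ∂_{k+1}:

  H_0: rank C_0 − rank ∂_1 = 9 − 8 = 1, and the invariant factors of ∂_1 are all 1, so H_0 ≅ Z.
  H_1: rank ker ∂_1 − rank ∂_2 = (27 − 8) − 17 = 2, and the invariant factors of ∂_2 are all 1, so H_1 ≅ Z^2.
  H_2: rank ker ∂_2 − rank ∂_3 = (18 − 17) − 0 = 1, and there is no ∂_3, so H_2 ≅ Z.

H_0 ≅ Z,  H_1 ≅ Z^2,  H_2 ≅ Z.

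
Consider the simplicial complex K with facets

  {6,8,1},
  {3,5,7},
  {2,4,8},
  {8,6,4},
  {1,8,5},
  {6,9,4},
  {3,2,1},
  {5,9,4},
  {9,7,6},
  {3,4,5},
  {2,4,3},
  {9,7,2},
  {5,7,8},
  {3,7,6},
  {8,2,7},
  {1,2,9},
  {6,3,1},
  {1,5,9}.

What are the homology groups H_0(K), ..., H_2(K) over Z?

Take the total order 1 < 2 < 3 < 4 < 5 < 6 < 7 < 8 < 9 on the vertex set. Then K (dimension 2) consists of the simplices:

  0-simplices (9): [1], [2], [3], [4], [5], [6], [7], [8], [9]
  1-simplices (27): (27 of them)
  2-simplices (18): [1,2,3], [1,2,9], [1,3,6], [1,5,8], [1,5,9], [1,6,8], [2,3,4], [2,4,8], [2,7,8], [2,7,9], [3,4,5], [3,5,7], [3,6,7], [4,5,9], [4,6,8], [4,6,9], [5,7,8], [6,7,9]

giving chain groups C_0 ≅ Z^9, C_1 ≅ Z^27, C_2 ≅ Z^18.

∂_1: C_1 → C_0 maps an edge to its endpoints' difference, ∂[p,q] = q − p. For instance
  ∂[3,6] = [6] − [3].
The 9×27 boundary matrix has rank 8 and Smith normal form diag(1,1,1,1,1,1,1,1).

Boundary ∂_2: C_2 → C_1 sends each 2-simplex [p,q,r] to [q,r] − [p,r] + [p,q]. For instance
  ∂[4,6,9] = [6,9] − [4,9] + [4,6],
  ∂[1,3,6] = [3,6] − [1,6] + [1,3].
The resulting 27×18 matrix has rank 17, and its Smith normal form has invariant factors (1,1,1,1,1,1,1,1,1,1,1,1,1,1,1,1,1).

Now H_k = ker ∂_k / im ∂_{k+1}, so:

  H_0: rank C_0 − rank ∂_1 = 9 − 8 = 1, and the invariant factors of ∂_1 are all 1, so H_0 = Z.
  H_1: rank ker ∂_1 − rank ∂_2 = (27 − 8) − 17 = 2, and the invariant factors of ∂_2 are all 1, so H_1 = Z^2.
  H_2: rank ker ∂_2 − rank ∂_3 = (18 − 17) − 0 = 1, and there is no ∂_3, so H_2 = Z.

(K is a triangulation of the torus T^2.)

H_0 ≅ Z,  H_1 ≅ Z^2,  H_2 ≅ Z.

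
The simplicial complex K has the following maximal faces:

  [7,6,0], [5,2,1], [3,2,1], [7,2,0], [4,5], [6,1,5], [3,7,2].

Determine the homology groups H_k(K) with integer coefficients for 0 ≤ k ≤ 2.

H_0 ≅ Z,  H_1 ≅ Z,  H_2 = 0.

K has 8 vertices, 14 edges, 6 triangles.
rank ∂_0 = 0, rank ∂_1 = 7 ⇒ b_0 = 8 − 0 − 7 = 1; all invariant factors of ∂_1 are 1 so no torsion. So H_0 ≅ Z.
rank ∂_1 = 7, rank ∂_2 = 6 ⇒ b_1 = 14 − 7 − 6 = 1; all invariant factors of ∂_2 are 1 so no torsion. So H_1 ≅ Z.
rank ∂_2 = 6, rank ∂_3 = 0 ⇒ b_2 = 6 − 6 − 0 = 0. So H_2 ≅ 0.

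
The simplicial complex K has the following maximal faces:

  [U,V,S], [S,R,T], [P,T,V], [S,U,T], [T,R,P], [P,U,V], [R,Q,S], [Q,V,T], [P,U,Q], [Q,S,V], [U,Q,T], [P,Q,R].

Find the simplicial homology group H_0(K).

Take the total order P < Q < R < S < T < U < V on the vertex set. Then K (dimension 2) consists of the simplices:

  0-simplices (7): P, Q, R, S, T, U, V
  1-simplices (18): PQ, PR, PT, PU, PV, QR, QS, QT, QU, QV, RS, RT, ST, SU, SV, TU, TV, UV
  2-simplices (12): PQR, PQU, PRT, PTV, PUV, QRS, QSV, QTU, QTV, RST, STU, SUV

giving chain groups C_0 ≅ Z^7, C_1 ≅ Z^18, C_2 ≅ Z^12.

∂_1: C_1 → C_0 sends each edge [p,q] (with p < q) to q − p. For instance
  ∂RT = T − R.
The resulting 7×18 matrix has rank 6, and its Smith normal form has invariant factors (1,1,1,1,1,1).

Boundary ∂_2: C_2 → C_1 acts by ∂[p,q,r] = [q,r] − [p,r] + [p,q]. For instance
  ∂RST = ST − RT + RS,
  ∂QTV = TV − QV + QT.
As a 18×12 matrix over Z this has rank 12, with invariant factors (1,1,1,1,1,1,1,1,1,1,1,2).

Computing H_k = (kernel of ∂_k) / (image of ∂_{k+1}):

  H_0: rank C_0 − rank ∂_1 = 7 − 6 = 1, and the invariant factors of ∂_1 are all 1, so H_0 ≅ Z.

H_0 ≅ Z.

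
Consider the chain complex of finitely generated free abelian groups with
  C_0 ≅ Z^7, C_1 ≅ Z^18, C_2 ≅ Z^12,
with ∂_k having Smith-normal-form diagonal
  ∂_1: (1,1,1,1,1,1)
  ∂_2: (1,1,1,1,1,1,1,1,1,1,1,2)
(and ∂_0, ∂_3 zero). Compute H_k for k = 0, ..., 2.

H_0 ≅ Z,  H_1 ≅ Z/2,  H_2 = 0.

H_0: b_0 = 7 − 0 − 6 = 1; torsion from ∂_1 factors > 1: none. So H_0 ≅ Z.
H_1: b_1 = 18 − 6 − 12 = 0; torsion from ∂_2 factors > 1: [2]. So H_1 ≅ Z/2.
H_2: b_2 = 12 − 12 − 0 = 0; torsion from ∂_3 factors > 1: none. So H_2 ≅ 0.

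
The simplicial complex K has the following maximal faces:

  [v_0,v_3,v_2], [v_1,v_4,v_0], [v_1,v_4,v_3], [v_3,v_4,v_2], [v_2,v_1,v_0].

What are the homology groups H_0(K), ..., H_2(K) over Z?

Fix the vertex order v_0 < v_1 < v_2 < v_3 < v_4 and write every simplex with vertices in increasing order. Then dim K = 2 and the simplices of K are:

  0-simplices (5): [v_0], [v_1], [v_2], [v_3], [v_4]
  1-simplices (10): [v_0,v_1], [v_0,v_2], [v_0,v_3], [v_0,v_4], [v_1,v_2], [v_1,v_3], [v_1,v_4], [v_2,v_3], [v_2,v_4], [v_3,v_4]
  2-simplices (5): [v_0,v_1,v_2], [v_0,v_1,v_4], [v_0,v_2,v_3], [v_1,v_3,v_4], [v_2,v_3,v_4]

so the chain groups are C_0 ≅ Z^5, C_1 ≅ Z^10, C_2 ≅ Z^5.

∂_1: C_1 → C_0 is given by ∂[p,q] = [q] − [p].
As a 5×10 matrix over Z this has rank 4, with invariant factors (1,1,1,1).

∂_2: C_2 → C_1 acts by ∂[p,q,r] = [q,r] − [p,r] + [p,q]. For instance
  ∂[v_0,v_2,v_3] = [v_2,v_3] − [v_0,v_3] + [v_0,v_2],
  ∂[v_0,v_1,v_2] = [v_1,v_2] − [v_0,v_2] + [v_0,v_1].
The 10×5 boundary matrix has rank 5 and Smith normal form diag(1,1,1,1,1).

Computing H_k = (kernel of ∂_k) / (image of ∂_{k+1}):

  H_0: rank C_0 − rank ∂_1 = 5 − 4 = 1, and the invariant factors of ∂_1 are all 1, so H_0 = Z.
  H_1: rank ker ∂_1 − rank ∂_2 = (10 − 4) − 5 = 1, and the invariant factors of ∂_2 are all 1, so H_1 = Z.
  H_2: rank ker ∂_2 − rank ∂_3 = (5 − 5) − 0 = 0, and there is no ∂_3, so H_2 = 0.

(K is a triangulation of the Möbius band.)

H_0 ≅ Z,  H_1 ≅ Z,  H_2 = 0.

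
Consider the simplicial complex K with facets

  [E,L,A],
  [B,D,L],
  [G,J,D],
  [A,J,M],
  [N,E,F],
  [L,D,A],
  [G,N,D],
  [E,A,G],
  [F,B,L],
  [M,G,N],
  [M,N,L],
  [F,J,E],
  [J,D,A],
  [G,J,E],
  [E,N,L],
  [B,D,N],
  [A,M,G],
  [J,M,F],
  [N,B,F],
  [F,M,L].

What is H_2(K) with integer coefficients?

We work with the vertex ordering A < B < D < E < F < G < J < L < M < N. The simplices of K, each written with vertices in increasing order, are:

  0-simplices (10): A, B, D, E, F, G, J, L, M, N
  1-simplices (30): AD, AE, AG, AJ, AL, AM, BD, BF, BL, BN, DG, DJ, DL, DN, EF, EG, EJ, EL, EN, FJ, FL, FM, FN, GJ, GM, GN, JM, LM, LN, MN
  2-simplices (20): ADJ, ADL, AEG, AEL, AGM, AJM, BDL, BDN, BFL, BFN, DGJ, DGN, EFJ, EFN, EGJ, ELN, FJM, FLM, GMN, LMN

Hence C_0 ≅ Z^10, C_1 ≅ Z^30, C_2 ≅ Z^20.

Boundary ∂_1: C_1 → C_0 sends each edge [p,q] (with p < q) to q − p. For instance
  ∂EN = N − E.
The resulting 10×30 matrix has rank 9, and its Smith normal form has invariant factors (1,1,1,1,1,1,1,1,1).

Boundary ∂_2: C_2 → C_1 acts by ∂[p,q,r] = [q,r] − [p,r] + [p,q]. For instance
  ∂EFJ = FJ − EJ + EF,
  ∂AEL = EL − AL + AE.
This gives a 30×20 integer matrix of rank 20; reducing to Smith normal form yields diagonal entries (1,1,1,1,1,1,1,1,1,1,1,1,1,1,1,1,1,1,1,2).

Now H_k = ker ∂_k / im ∂_{k+1}, so:

  H_2: rank ker ∂_2 − rank ∂_3 = (20 − 20) − 0 = 0, and there is no ∂_3, so H_2 = 0.

H_2 = 0.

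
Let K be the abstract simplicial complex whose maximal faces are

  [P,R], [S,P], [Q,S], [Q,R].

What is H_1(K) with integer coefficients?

Fix the vertex order P < Q < R < S and write every simplex with vertices in increasing order. Then dim K = 1 and the simplices of K are:

  0-simplices (4): P, Q, R, S
  1-simplices (4): PR, PS, QR, QS

giving chain groups C_0 ≅ Z^4, C_1 ≅ Z^4.

The boundary map ∂_1: C_1 → C_0 sends each edge [p,q] (with p < q) to q − p. For instance
  ∂PS = S − P.
This gives a 4×4 integer matrix of rank 3; reducing to Smith normal form yields diagonal entries (1,1,1).

From H_k ≅ ker(∂_k) / im(∂_{k+1}) we obtain:

  H_1: rank ker ∂_1 − rank ∂_2 = (4 − 3) − 0 = 1, and there is no ∂_2, so H_1 ≅ Z.

(K is a triangulation of the circle S^1.)

H_1 = Z.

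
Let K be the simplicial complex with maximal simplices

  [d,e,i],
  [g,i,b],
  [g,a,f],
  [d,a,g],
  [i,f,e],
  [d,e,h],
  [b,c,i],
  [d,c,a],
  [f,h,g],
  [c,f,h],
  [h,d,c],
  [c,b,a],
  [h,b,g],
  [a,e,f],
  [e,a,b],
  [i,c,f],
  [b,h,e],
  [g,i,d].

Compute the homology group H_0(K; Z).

H_0 ≅ Z.

Order the vertices as a < b < c < d < e < f < g < h < i. Listing each simplex with vertices in this order, K has dimension 2 with simplices:

  0-simplices (9): a, b, c, d, e, f, g, h, i
  1-simplices (27): ab, ac, ad, ae, af, ag, bc, be, bg, bh, bi, cd, cf, ch, ci, de, dg, dh, di, ef, eh, ei, fg, fh, fi, gh, gi
  2-simplices (18): abc, abe, acd, adg, aef, afg, bci, beh, bgh, bgi, cdh, cfh, cfi, deh, dei, dgi, efi, fgh

giving chain groups C_0 ≅ Z^9, C_1 ≅ Z^27, C_2 ≅ Z^18.

The boundary map ∂_1: C_1 → C_0 sends each edge [p,q] (with p < q) to q − p. For instance
  ∂ei = i − e.
This gives a 9×27 integer matrix of rank 8; reducing to Smith normal form yields diagonal entries (1,1,1,1,1,1,1,1).

Boundary ∂_2: C_2 → C_1 acts by ∂[p,q,r] = [q,r] − [p,r] + [p,q]. For instance
  ∂beh = eh − bh + be,
  ∂abc = bc − ac + ab.
The 27×18 boundary matrix has rank 17 and Smith normal form diag(1,1,1,1,1,1,1,1,1,1,1,1,1,1,1,1,1).

Computing H_k = (kernel of ∂_k) / (image of ∂_{k+1}):

  H_0: rank C_0 − rank ∂_1 = 9 − 8 = 1, and the invariant factors of ∂_1 are all 1, so H_0 = Z.

(K is a triangulation of the torus T^2.)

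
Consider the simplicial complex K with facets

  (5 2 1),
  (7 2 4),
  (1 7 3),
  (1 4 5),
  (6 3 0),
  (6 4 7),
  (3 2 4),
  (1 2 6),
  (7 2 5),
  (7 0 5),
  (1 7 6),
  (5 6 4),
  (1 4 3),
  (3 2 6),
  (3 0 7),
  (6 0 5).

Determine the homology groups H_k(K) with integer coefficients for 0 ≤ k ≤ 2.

Order the vertices as 0 < 1 < 2 < 3 < 4 < 5 < 6 < 7. Listing each simplex with vertices in this order, K has dimension 2 with simplices:

  0-simplices (8): [0], [1], [2], [3], [4], [5], [6], [7]
  1-simplices (24): (24 of them)
  2-simplices (16): [0,3,6], [0,3,7], [0,5,6], [0,5,7], [1,2,5], [1,2,6], [1,3,4], [1,3,7], [1,4,5], [1,6,7], [2,3,4], [2,3,6], [2,4,7], [2,5,7], [4,5,6], [4,6,7]

Hence C_0 ≅ Z^8, C_1 ≅ Z^24, C_2 ≅ Z^16.

The boundary map ∂_1: C_1 → C_0 maps an edge to its endpoints' difference, ∂[p,q] = q − p. For instance
  ∂[3,4] = [4] − [3].
The 8×24 boundary matrix has rank 7 and Smith normal form diag(1,1,1,1,1,1,1).

∂_2: C_2 → C_1 maps a triangle to the signed sum of its edges. For instance
  ∂[1,3,7] = [3,7] − [1,7] + [1,3],
  ∂[4,5,6] = [5,6] − [4,6] + [4,5].
As a 24×16 matrix over Z this has rank 15, with invariant factors (1,1,1,1,1,1,1,1,1,1,1,1,1,1,1).

Computing H_k = (kernel of ∂_k) / (image of ∂_{k+1}):

  H_0: rank C_0 − rank ∂_1 = 8 − 7 = 1, and the invariant factors of ∂_1 are all 1, so H_0 = Z.
  H_1: rank ker ∂_1 − rank ∂_2 = (24 − 7) − 15 = 2, and the invariant factors of ∂_2 are all 1, so H_1 = Z^2.
  H_2: rank ker ∂_2 − rank ∂_3 = (16 − 15) − 0 = 1, and there is no ∂_3, so H_2 = Z.

(K is a triangulation of the torus T^2.)

H_0 = Z,  H_1 = Z^2,  H_2 = Z.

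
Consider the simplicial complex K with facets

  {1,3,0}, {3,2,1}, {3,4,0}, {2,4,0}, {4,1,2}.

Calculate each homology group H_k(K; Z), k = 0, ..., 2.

Take the total order 0 < 1 < 2 < 3 < 4 on the vertex set. Then K (dimension 2) consists of the simplices:

  0-simplices (5): [0], [1], [2], [3], [4]
  1-simplices (10): [0,1], [0,2], [0,3], [0,4], [1,2], [1,3], [1,4], [2,3], [2,4], [3,4]
  2-simplices (5): [0,1,3], [0,2,4], [0,3,4], [1,2,3], [1,2,4]

giving chain groups C_0 ≅ Z^5, C_1 ≅ Z^10, C_2 ≅ Z^5.

The boundary map ∂_1: C_1 → C_0 is given by ∂[p,q] = [q] − [p]. For instance
  ∂[0,3] = [3] − [0].
The 5×10 boundary matrix has rank 4 and Smith normal form diag(1,1,1,1).

∂_2: C_2 → C_1 acts by ∂[p,q,r] = [q,r] − [p,r] + [p,q]. For instance
  ∂[0,3,4] = [3,4] − [0,4] + [0,3],
  ∂[1,2,3] = [2,3] − [1,3] + [1,2].
The resulting 10×5 matrix has rank 5, and its Smith normal form has invariant factors (1,1,1,1,1).

Computing H_k = (kernel of ∂_k) / (image of ∂_{k+1}):

  H_0: rank C_0 − rank ∂_1 = 5 − 4 = 1, and the invariant factors of ∂_1 are all 1, so H_0 = Z.
  H_1: rank ker ∂_1 − rank ∂_2 = (10 − 4) − 5 = 1, and the invariant factors of ∂_2 are all 1, so H_1 = Z.
  H_2: rank ker ∂_2 − rank ∂_3 = (5 − 5) − 0 = 0, and there is no ∂_3, so H_2 = 0.

As a check, the Euler characteristic is 5 − 10 + 5 = 0, which agrees with 1 − 1 + 0 = 0.
(K is a triangulation of the Möbius band.)

H_0 = Z,  H_1 = Z,  H_2 = 0.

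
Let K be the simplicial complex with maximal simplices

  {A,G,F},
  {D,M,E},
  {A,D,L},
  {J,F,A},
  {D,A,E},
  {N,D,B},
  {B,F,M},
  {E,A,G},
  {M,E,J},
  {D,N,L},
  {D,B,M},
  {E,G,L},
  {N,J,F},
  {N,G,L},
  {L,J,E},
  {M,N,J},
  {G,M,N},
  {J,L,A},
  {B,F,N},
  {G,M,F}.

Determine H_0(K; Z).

Order the vertices as A < B < D < E < F < G < J < L < M < N. Listing each simplex with vertices in this order, K has dimension 2 with simplices:

  0-simplices (10): A, B, D, E, F, G, J, L, M, N
  1-simplices (30): AD, AE, AF, AG, AJ, AL, BD, BF, BM, BN, DE, DL, DM, DN, EG, EJ, EL, EM, FG, FJ, FM, FN, GL, GM, GN, JL, JM, JN, LN, MN
  2-simplices (20): ADE, ADL, AEG, AFG, AFJ, AJL, BDM, BDN, BFM, BFN, DEM, DLN, EGL, EJL, EJM, FGM, FJN, GLN, GMN, JMN

so the chain groups are C_0 ≅ Z^10, C_1 ≅ Z^30, C_2 ≅ Z^20.

∂_1: C_1 → C_0 sends each edge [p,q] (with p < q) to q − p. For instance
  ∂BM = M − B.
As a 10×30 matrix over Z this has rank 9, with invariant factors (1,1,1,1,1,1,1,1,1).

∂_2: C_2 → C_1 sends each 2-simplex [p,q,r] to [q,r] − [p,r] + [p,q]. For instance
  ∂BDM = DM − BM + BD,
  ∂EJL = JL − EL + EJ.
The 30×20 boundary matrix has rank 20 and Smith normal form diag(1,1,1,1,1,1,1,1,1,1,1,1,1,1,1,1,1,1,1,2).

Now H_k = ker ∂_k / im ∂_{k+1}, so:

  H_0: rank C_0 − rank ∂_1 = 10 − 9 = 1, and the invariant factors of ∂_1 are all 1, so H_0 = Z.

(K is a triangulation of the Klein bottle.)

H_0 = Z.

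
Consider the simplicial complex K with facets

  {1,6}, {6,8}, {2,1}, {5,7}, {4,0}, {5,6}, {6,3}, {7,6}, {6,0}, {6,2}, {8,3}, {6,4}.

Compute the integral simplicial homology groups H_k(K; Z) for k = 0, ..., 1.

K has 9 vertices, 12 edges.
rank ∂_0 = 0, rank ∂_1 = 8 ⇒ b_0 = 9 − 0 − 8 = 1; all invariant factors of ∂_1 are 1 so no torsion. So H_0 = Z.
rank ∂_1 = 8, rank ∂_2 = 0 ⇒ b_1 = 12 − 8 − 0 = 4. So H_1 = Z^4.

H_0 ≅ Z,  H_1 ≅ Z^4.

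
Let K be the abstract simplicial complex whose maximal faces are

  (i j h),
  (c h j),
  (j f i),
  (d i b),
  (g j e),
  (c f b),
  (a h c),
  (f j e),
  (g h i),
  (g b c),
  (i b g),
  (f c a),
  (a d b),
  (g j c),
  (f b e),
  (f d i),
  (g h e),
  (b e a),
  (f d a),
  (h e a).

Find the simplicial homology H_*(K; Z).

Fix the vertex order a < b < c < d < e < f < g < h < i < j and write every simplex with vertices in increasing order. Then dim K = 2 and the simplices of K are:

  0-simplices (10): a, b, c, d, e, f, g, h, i, j
  1-simplices (30): ab, ac, ad, ae, af, ah, bc, bd, be, bf, bg, bi, cf, cg, ch, cj, df, di, ef, eg, eh, ej, fi, fj, gh, gi, gj, hi, hj, ij
  2-simplices (20): abd, abe, acf, ach, adf, aeh, bcf, bcg, bdi, bef, bgi, cgj, chj, dfi, efj, egh, egj, fij, ghi, hij

Hence C_0 ≅ Z^10, C_1 ≅ Z^30, C_2 ≅ Z^20.

∂_1: C_1 → C_0 maps an edge to its endpoints' difference, ∂[p,q] = q − p. For instance
  ∂ac = c − a.
The 10×30 boundary matrix has rank 9 and Smith normal form diag(1,1,1,1,1,1,1,1,1).

∂_2: C_2 → C_1 sends each 2-simplex [p,q,r] to [q,r] − [p,r] + [p,q]. For instance
  ∂aeh = eh − ah + ae,
  ∂abd = bd − ad + ab.
This gives a 30×20 integer matrix of rank 20; reducing to Smith normal form yields diagonal entries (1,1,1,1,1,1,1,1,1,1,1,1,1,1,1,1,1,1,1,2).

From H_k ≅ ker(∂_k) / im(∂_{k+1}) we obtain:

  H_0: rank C_0 − rank ∂_1 = 10 − 9 = 1, and the invariant factors of ∂_1 are all 1, so H_0 ≅ Z.
  H_1: rank ker ∂_1 − rank ∂_2 = (30 − 9) − 20 = 1, and ∂_2 has invariant factor 2 > 1, so H_1 ≅ Z ⊕ Z/2Z.
  H_2: rank ker ∂_2 − rank ∂_3 = (20 − 20) − 0 = 0, and there is no ∂_3, so H_2 ≅ 0.

(K is a triangulation of the Klein bottle.)

H_0 = Z,  H_1 = Z ⊕ Z/2Z,  H_2 = 0.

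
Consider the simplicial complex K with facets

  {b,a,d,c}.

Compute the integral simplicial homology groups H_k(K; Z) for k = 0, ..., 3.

H_0 ≅ Z,  H_1 = 0,  H_2 = 0,  H_3 = 0.

We work with the vertex ordering a < b < c < d. The simplices of K, each written with vertices in increasing order, are:

  0-simplices (4): a, b, c, d
  1-simplices (6): ab, ac, ad, bc, bd, cd
  2-simplices (4): abc, abd, acd, bcd
  3-simplices (1): abcd

Hence C_0 ≅ Z^4, C_1 ≅ Z^6, C_2 ≅ Z^4, C_3 ≅ Z^1.

The boundary map ∂_1: C_1 → C_0 sends each edge [p,q] (with p < q) to q − p.
As a 4×6 matrix over Z this has rank 3, with invariant factors (1,1,1).

The boundary map ∂_2: C_2 → C_1 maps a triangle to the signed sum of its edges. For instance
  ∂abc = bc − ac + ab,
  ∂abd = bd − ad + ab.
The resulting 6×4 matrix has rank 3, and its Smith normal form has invariant factors (1,1,1).

The boundary map ∂_3: C_3 → C_2 sends each 3-simplex σ to the alternating sum Σ_i (−1)^i (σ with its i-th vertex removed). For instance
  ∂abcd = bcd − acd + abd − abc.
This gives a 4×1 integer matrix of rank 1; reducing to Smith normal form yields diagonal entries (1).

Computing H_k = (kernel of ∂_k) / (image of ∂_{k+1}):

  H_0: rank C_0 − rank ∂_1 = 4 − 3 = 1, and the invariant factors of ∂_1 are all 1, so H_0 = Z.
  H_1: rank ker ∂_1 − rank ∂_2 = (6 − 3) − 3 = 0, and the invariant factors of ∂_2 are all 1, so H_1 = 0.
  H_2: rank ker ∂_2 − rank ∂_3 = (4 − 3) − 1 = 0, and the invariant factors of ∂_3 are all 1, so H_2 = 0.
  H_3: rank ker ∂_3 − rank ∂_4 = (1 − 1) − 0 = 0, and there is no ∂_4, so H_3 = 0.

As a check, the Euler characteristic is 4 − 6 + 4 − 1 = 1, which agrees with 1 − 0 + 0 − 0 = 1.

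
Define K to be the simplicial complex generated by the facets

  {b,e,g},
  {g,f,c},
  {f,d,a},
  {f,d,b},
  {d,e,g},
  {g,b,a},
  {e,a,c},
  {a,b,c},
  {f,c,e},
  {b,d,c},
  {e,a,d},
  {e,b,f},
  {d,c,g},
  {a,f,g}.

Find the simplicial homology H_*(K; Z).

We work with the vertex ordering a < b < c < d < e < f < g. The simplices of K, each written with vertices in increasing order, are:

  0-simplices (7): a, b, c, d, e, f, g
  1-simplices (21): ab, ac, ad, ae, af, ag, bc, bd, be, bf, bg, cd, ce, cf, cg, de, df, dg, ef, eg, fg
  2-simplices (14): abc, abg, ace, ade, adf, afg, bcd, bdf, bef, beg, cdg, cef, cfg, deg

Hence C_0 ≅ Z^7, C_1 ≅ Z^21, C_2 ≅ Z^14.

The boundary map ∂_1: C_1 → C_0 maps an edge to its endpoints' difference, ∂[p,q] = q − p. For instance
  ∂bg = g − b.
This gives a 7×21 integer matrix of rank 6; reducing to Smith normal form yields diagonal entries (1,1,1,1,1,1).

∂_2: C_2 → C_1 acts by ∂[p,q,r] = [q,r] − [p,r] + [p,q]. For instance
  ∂ace = ce − ae + ac,
  ∂bef = ef − bf + be.
This gives a 21×14 integer matrix of rank 13; reducing to Smith normal form yields diagonal entries (1,1,1,1,1,1,1,1,1,1,1,1,1).

Now H_k = ker ∂_k / im ∂_{k+1}, so:

  H_0: rank C_0 − rank ∂_1 = 7 − 6 = 1, and the invariant factors of ∂_1 are all 1, so H_0 ≅ Z.
  H_1: rank ker ∂_1 − rank ∂_2 = (21 − 6) − 13 = 2, and the invariant factors of ∂_2 are all 1, so H_1 ≅ Z^2.
  H_2: rank ker ∂_2 − rank ∂_3 = (14 − 13) − 0 = 1, and there is no ∂_3, so H_2 ≅ Z.

(K is a triangulation of the torus T^2.)

H_0 = Z,  H_1 = Z^2,  H_2 = Z.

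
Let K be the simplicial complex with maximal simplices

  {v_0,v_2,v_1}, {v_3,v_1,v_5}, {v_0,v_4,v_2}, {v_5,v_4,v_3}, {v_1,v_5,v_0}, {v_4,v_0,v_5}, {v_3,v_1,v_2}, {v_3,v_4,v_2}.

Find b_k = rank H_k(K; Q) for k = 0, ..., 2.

We work with the vertex ordering v_0 < v_1 < v_2 < v_3 < v_4 < v_5. The simplices of K, each written with vertices in increasing order, are:

  0-simplices (6): [v_0], [v_1], [v_2], [v_3], [v_4], [v_5]
  1-simplices (12): [v_0,v_1], [v_0,v_2], [v_0,v_4], [v_0,v_5], [v_1,v_2], [v_1,v_3], [v_1,v_5], [v_2,v_3], [v_2,v_4], [v_3,v_4], [v_3,v_5], [v_4,v_5]
  2-simplices (8): [v_0,v_1,v_2], [v_0,v_1,v_5], [v_0,v_2,v_4], [v_0,v_4,v_5], [v_1,v_2,v_3], [v_1,v_3,v_5], [v_2,v_3,v_4], [v_3,v_4,v_5]

so the chain groups are C_0 ≅ Z^6, C_1 ≅ Z^12, C_2 ≅ Z^8.

∂_1: C_1 → C_0 sends each edge [p,q] (with p < q) to q − p. For instance
  ∂[v_2,v_3] = [v_3] − [v_2].
As a 6×12 matrix over Z this has rank 5, with invariant factors (1,1,1,1,1).

Boundary ∂_2: C_2 → C_1 maps a triangle to the signed sum of its edges. For instance
  ∂[v_3,v_4,v_5] = [v_4,v_5] − [v_3,v_5] + [v_3,v_4],
  ∂[v_1,v_2,v_3] = [v_2,v_3] − [v_1,v_3] + [v_1,v_2].
The resulting 12×8 matrix has rank 7, and its Smith normal form has invariant factors (1,1,1,1,1,1,1).

Now H_k = ker ∂_k / im ∂_{k+1}, so:

  H_0: rank C_0 − rank ∂_1 = 6 − 5 = 1, and the invariant factors of ∂_1 are all 1, so H_0 ≅ Z.
  H_1: rank ker ∂_1 − rank ∂_2 = (12 − 5) − 7 = 0, and the invariant factors of ∂_2 are all 1, so H_1 ≅ 0.
  H_2: rank ker ∂_2 − rank ∂_3 = (8 − 7) − 0 = 1, and there is no ∂_3, so H_2 ≅ Z.

As a check, the Euler characteristic is 6 − 12 + 8 = 2, which agrees with 1 − 0 + 1 = 2.

Hence the Betti numbers are b_0 = 1, b_1 = 0, b_2 = 1.

b_0 = 1, b_1 = 0, b_2 = 1.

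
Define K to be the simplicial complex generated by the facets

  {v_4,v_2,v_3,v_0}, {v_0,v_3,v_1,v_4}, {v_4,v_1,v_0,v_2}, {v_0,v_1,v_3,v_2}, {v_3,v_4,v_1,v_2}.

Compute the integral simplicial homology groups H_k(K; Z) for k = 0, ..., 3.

K has 5 vertices, 10 edges, 10 triangles, 5 3-simplices.
rank ∂_0 = 0, rank ∂_1 = 4 ⇒ b_0 = 5 − 0 − 4 = 1; all invariant factors of ∂_1 are 1 so no torsion. So H_0 ≅ Z.
rank ∂_1 = 4, rank ∂_2 = 6 ⇒ b_1 = 10 − 4 − 6 = 0; all invariant factors of ∂_2 are 1 so no torsion. So H_1 ≅ 0.
rank ∂_2 = 6, rank ∂_3 = 4 ⇒ b_2 = 10 − 6 − 4 = 0; all invariant factors of ∂_3 are 1 so no torsion. So H_2 ≅ 0.
rank ∂_3 = 4, rank ∂_4 = 0 ⇒ b_3 = 5 − 4 − 0 = 1. So H_3 ≅ Z.

H_0 ≅ Z,  H_1 = 0,  H_2 = 0,  H_3 ≅ Z.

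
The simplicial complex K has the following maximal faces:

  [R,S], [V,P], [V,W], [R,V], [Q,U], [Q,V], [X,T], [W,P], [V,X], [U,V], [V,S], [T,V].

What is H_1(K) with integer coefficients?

We work with the vertex ordering P < Q < R < S < T < U < V < W < X. The simplices of K, each written with vertices in increasing order, are:

  0-simplices (9): P, Q, R, S, T, U, V, W, X
  1-simplices (12): PV, PW, QU, QV, RS, RV, SV, TV, TX, UV, VW, VX

Hence C_0 ≅ Z^9, C_1 ≅ Z^12.

∂_1: C_1 → C_0 sends each edge [p,q] (with p < q) to q − p.
As a 9×12 matrix over Z this has rank 8, with invariant factors (1,1,1,1,1,1,1,1).

Reading off H_k = ker ∂_k / im ∂_{k+1}:

  H_1: rank ker ∂_1 − rank ∂_2 = (12 − 8) − 0 = 4, and there is no ∂_2, so H_1 = Z^4.

(K is a triangulation of a wedge of 4 circles.)

H_1 = Z^4.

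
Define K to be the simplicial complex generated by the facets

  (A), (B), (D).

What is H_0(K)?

Fix the vertex order A < B < D and write every simplex with vertices in increasing order. Then dim K = 0 and the simplices of K are:

  0-simplices (3): A, B, D

Hence C_0 ≅ Z^3.

From H_k ≅ ker(∂_k) / im(∂_{k+1}) we obtain:

  H_0: rank C_0 − rank ∂_1 = 3 − 0 = 3, and there is no ∂_1, so H_0 = Z^3.

H_0 = Z^3.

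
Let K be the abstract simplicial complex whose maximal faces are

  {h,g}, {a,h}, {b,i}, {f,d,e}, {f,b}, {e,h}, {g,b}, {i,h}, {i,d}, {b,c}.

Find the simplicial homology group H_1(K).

H_1 ≅ Z^3.

Fix the vertex order a < b < c < d < e < f < g < h < i and write every simplex with vertices in increasing order. Then dim K = 2 and the simplices of K are:

  0-simplices (9): a, b, c, d, e, f, g, h, i
  1-simplices (12): ah, bc, bf, bg, bi, de, df, di, ef, eh, gh, hi
  2-simplices (1): def

giving chain groups C_0 ≅ Z^9, C_1 ≅ Z^12, C_2 ≅ Z^1.

The boundary map ∂_1: C_1 → C_0 is given by ∂[p,q] = [q] − [p]. For instance
  ∂bi = i − b.
As a 9×12 matrix over Z this has rank 8, with invariant factors (1,1,1,1,1,1,1,1).

Boundary ∂_2: C_2 → C_1 acts by ∂[p,q,r] = [q,r] − [p,r] + [p,q]. For instance
  ∂def = ef − df + de.
As a 12×1 matrix over Z this has rank 1, with invariant factors (1).

Now H_k = ker ∂_k / im ∂_{k+1}, so:

  H_1: rank ker ∂_1 − rank ∂_2 = (12 − 8) − 1 = 3, and the invariant factors of ∂_2 are all 1, so H_1 = Z^3.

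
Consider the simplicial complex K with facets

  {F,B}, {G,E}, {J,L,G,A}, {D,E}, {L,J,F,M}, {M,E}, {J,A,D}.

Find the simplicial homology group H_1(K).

H_1 = Z^2.

K has 9 vertices, 17 edges, 9 triangles, 2 3-simplices.
rank ∂_1 = 8, rank ∂_2 = 7 ⇒ b_1 = 17 − 8 − 7 = 2; all invariant factors of ∂_2 are 1 so no torsion. So H_1 = Z^2.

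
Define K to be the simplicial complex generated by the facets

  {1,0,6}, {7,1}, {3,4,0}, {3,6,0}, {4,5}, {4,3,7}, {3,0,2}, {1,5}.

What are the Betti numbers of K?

Take the total order 0 < 1 < 2 < 3 < 4 < 5 < 6 < 7 on the vertex set. Then K (dimension 2) consists of the simplices:

  0-simplices (8): [0], [1], [2], [3], [4], [5], [6], [7]
  1-simplices (14): [0,1], [0,2], [0,3], [0,4], [0,6], [1,5], [1,6], [1,7], [2,3], [3,4], [3,6], [3,7], [4,5], [4,7]
  2-simplices (5): [0,1,6], [0,2,3], [0,3,4], [0,3,6], [3,4,7]

Hence C_0 ≅ Z^8, C_1 ≅ Z^14, C_2 ≅ Z^5.

The boundary map ∂_1: C_1 → C_0 is given by ∂[p,q] = [q] − [p]. For instance
  ∂[2,3] = [3] − [2].
As a 8×14 matrix over Z this has rank 7, with invariant factors (1,1,1,1,1,1,1).

∂_2: C_2 → C_1 acts by ∂[p,q,r] = [q,r] − [p,r] + [p,q]. For instance
  ∂[0,3,6] = [3,6] − [0,6] + [0,3],
  ∂[0,1,6] = [1,6] − [0,6] + [0,1].
This gives a 14×5 integer matrix of rank 5; reducing to Smith normal form yields diagonal entries (1,1,1,1,1).

Now H_k = ker ∂_k / im ∂_{k+1}, so:

  H_0: rank C_0 − rank ∂_1 = 8 − 7 = 1, and the invariant factors of ∂_1 are all 1, so H_0 ≅ Z.
  H_1: rank ker ∂_1 − rank ∂_2 = (14 − 7) − 5 = 2, and the invariant factors of ∂_2 are all 1, so H_1 ≅ Z^2.
  H_2: rank ker ∂_2 − rank ∂_3 = (5 − 5) − 0 = 0, and there is no ∂_3, so H_2 ≅ 0.

Hence the Betti numbers are b_0 = 1, b_1 = 2, b_2 = 0.

b_0 = 1, b_1 = 2, b_2 = 0.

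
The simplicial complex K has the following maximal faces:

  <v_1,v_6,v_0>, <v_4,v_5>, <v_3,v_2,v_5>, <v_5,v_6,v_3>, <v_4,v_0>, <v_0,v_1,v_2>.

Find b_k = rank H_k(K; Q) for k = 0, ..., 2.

b_0 = 1, b_1 = 2, b_2 = 0.

Take the total order v_0 < v_1 < v_2 < v_3 < v_4 < v_5 < v_6 on the vertex set. Then K (dimension 2) consists of the simplices:

  0-simplices (7): [v_0], [v_1], [v_2], [v_3], [v_4], [v_5], [v_6]
  1-simplices (12): [v_0,v_1], [v_0,v_2], [v_0,v_4], [v_0,v_6], [v_1,v_2], [v_1,v_6], [v_2,v_3], [v_2,v_5], [v_3,v_5], [v_3,v_6], [v_4,v_5], [v_5,v_6]
  2-simplices (4): [v_0,v_1,v_2], [v_0,v_1,v_6], [v_2,v_3,v_5], [v_3,v_5,v_6]

so the chain groups are C_0 ≅ Z^7, C_1 ≅ Z^12, C_2 ≅ Z^4.

The boundary map ∂_1: C_1 → C_0 maps an edge to its endpoints' difference, ∂[p,q] = q − p.
The 7×12 boundary matrix has rank 6 and Smith normal form diag(1,1,1,1,1,1).

Boundary ∂_2: C_2 → C_1 maps a triangle to the signed sum of its edges. For instance
  ∂[v_2,v_3,v_5] = [v_3,v_5] − [v_2,v_5] + [v_2,v_3],
  ∂[v_0,v_1,v_6] = [v_1,v_6] − [v_0,v_6] + [v_0,v_1].
This gives a 12×4 integer matrix of rank 4; reducing to Smith normal form yields diagonal entries (1,1,1,1).

Computing H_k = (kernel of ∂_k) / (image of ∂_{k+1}):

  H_0: rank C_0 − rank ∂_1 = 7 − 6 = 1, and the invariant factors of ∂_1 are all 1, so H_0 = Z.
  H_1: rank ker ∂_1 − rank ∂_2 = (12 − 6) − 4 = 2, and the invariant factors of ∂_2 are all 1, so H_1 = Z^2.
  H_2: rank ker ∂_2 − rank ∂_3 = (4 − 4) − 0 = 0, and there is no ∂_3, so H_2 = 0.

As a check, the Euler characteristic is 7 − 12 + 4 = -1, which agrees with 1 − 2 + 0 = -1.

Hence the Betti numbers are b_0 = 1, b_1 = 2, b_2 = 0.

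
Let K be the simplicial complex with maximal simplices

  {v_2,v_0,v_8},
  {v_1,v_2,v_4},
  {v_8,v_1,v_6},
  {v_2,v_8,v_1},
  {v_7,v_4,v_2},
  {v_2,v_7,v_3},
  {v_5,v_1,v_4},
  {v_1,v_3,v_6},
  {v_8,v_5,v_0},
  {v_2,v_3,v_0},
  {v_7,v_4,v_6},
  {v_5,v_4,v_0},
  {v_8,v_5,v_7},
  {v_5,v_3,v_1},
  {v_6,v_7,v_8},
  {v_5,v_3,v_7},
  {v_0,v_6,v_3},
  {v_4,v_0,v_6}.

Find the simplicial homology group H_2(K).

H_2 = Z.

We work with the vertex ordering v_0 < v_1 < v_2 < v_3 < v_4 < v_5 < v_6 < v_7 < v_8. The simplices of K, each written with vertices in increasing order, are:

  0-simplices (9): [v_0], [v_1], [v_2], [v_3], [v_4], [v_5], [v_6], [v_7], [v_8]
  1-simplices (27): (27 of them)
  2-simplices (18): (18 of them)

so the chain groups are C_0 ≅ Z^9, C_1 ≅ Z^27, C_2 ≅ Z^18.

The boundary map ∂_1: C_1 → C_0 sends each edge [p,q] (with p < q) to q − p. For instance
  ∂[v_2,v_4] = [v_4] − [v_2].
The 9×27 boundary matrix has rank 8 and Smith normal form diag(1,1,1,1,1,1,1,1).

Boundary ∂_2: C_2 → C_1 sends each 2-simplex [p,q,r] to [q,r] − [p,r] + [p,q]. For instance
  ∂[v_1,v_6,v_8] = [v_6,v_8] − [v_1,v_8] + [v_1,v_6],
  ∂[v_1,v_4,v_5] = [v_4,v_5] − [v_1,v_5] + [v_1,v_4].
As a 27×18 matrix over Z this has rank 17, with invariant factors (1,1,1,1,1,1,1,1,1,1,1,1,1,1,1,1,1).

From H_k ≅ ker(∂_k) / im(∂_{k+1}) we obtain:

  H_2: rank ker ∂_2 − rank ∂_3 = (18 − 17) − 0 = 1, and there is no ∂_3, so H_2 = Z.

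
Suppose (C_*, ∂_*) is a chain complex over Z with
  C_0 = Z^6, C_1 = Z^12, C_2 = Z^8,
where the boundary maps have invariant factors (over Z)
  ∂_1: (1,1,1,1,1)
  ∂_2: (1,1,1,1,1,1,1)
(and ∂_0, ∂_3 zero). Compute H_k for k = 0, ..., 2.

H_0 = Z,  H_1 = 0,  H_2 = Z.

H_0: b_0 = 6 − 0 − 5 = 1; torsion from ∂_1 factors > 1: none. So H_0 = Z.
H_1: b_1 = 12 − 5 − 7 = 0; torsion from ∂_2 factors > 1: none. So H_1 = 0.
H_2: b_2 = 8 − 7 − 0 = 1; torsion from ∂_3 factors > 1: none. So H_2 = Z.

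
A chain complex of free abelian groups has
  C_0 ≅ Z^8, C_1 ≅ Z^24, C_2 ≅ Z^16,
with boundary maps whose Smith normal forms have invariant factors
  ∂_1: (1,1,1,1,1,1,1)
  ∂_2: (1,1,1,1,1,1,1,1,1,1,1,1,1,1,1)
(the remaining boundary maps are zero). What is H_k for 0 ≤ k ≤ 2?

H_0: b_0 = 8 − 0 − 7 = 1; torsion from ∂_1 factors > 1: none. So H_0 = Z.
H_1: b_1 = 24 − 7 − 15 = 2; torsion from ∂_2 factors > 1: none. So H_1 = Z^2.
H_2: b_2 = 16 − 15 − 0 = 1; torsion from ∂_3 factors > 1: none. So H_2 = Z.

H_0 = Z,  H_1 = Z^2,  H_2 = Z.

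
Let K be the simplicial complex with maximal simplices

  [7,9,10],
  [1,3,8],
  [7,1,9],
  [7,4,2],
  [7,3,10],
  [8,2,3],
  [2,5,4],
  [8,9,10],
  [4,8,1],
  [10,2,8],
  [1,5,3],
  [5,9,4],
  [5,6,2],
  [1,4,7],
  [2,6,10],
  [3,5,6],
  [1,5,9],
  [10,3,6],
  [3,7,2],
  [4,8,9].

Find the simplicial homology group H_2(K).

Order the vertices as 1 < 2 < 3 < 4 < 5 < 6 < 7 < 8 < 9 < 10. Listing each simplex with vertices in this order, K has dimension 2 with simplices:

  0-simplices (10): [1], [2], [3], [4], [5], [6], [7], [8], [9], [10]
  1-simplices (30): (30 of them)
  2-simplices (20): (20 of them)

giving chain groups C_0 ≅ Z^10, C_1 ≅ Z^30, C_2 ≅ Z^20.

Boundary ∂_1: C_1 → C_0 sends each edge [p,q] (with p < q) to q − p. For instance
  ∂[4,8] = [8] − [4].
The 10×30 boundary matrix has rank 9 and Smith normal form diag(1,1,1,1,1,1,1,1,1).

∂_2: C_2 → C_1 maps a triangle to the signed sum of its edges. For instance
  ∂[2,5,6] = [5,6] − [2,6] + [2,5],
  ∂[2,6,10] = [6,10] − [2,10] + [2,6].
The resulting 30×20 matrix has rank 20, and its Smith normal form has invariant factors (1,1,1,1,1,1,1,1,1,1,1,1,1,1,1,1,1,1,1,2).

Reading off H_k = ker ∂_k / im ∂_{k+1}:

  H_2: rank ker ∂_2 − rank ∂_3 = (20 − 20) − 0 = 0, and there is no ∂_3, so H_2 = 0.

H_2 ≅ 0.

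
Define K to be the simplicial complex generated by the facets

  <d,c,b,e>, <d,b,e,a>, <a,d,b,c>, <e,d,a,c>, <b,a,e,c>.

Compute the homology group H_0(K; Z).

H_0 = Z.

Order the vertices as a < b < c < d < e. Listing each simplex with vertices in this order, K has dimension 3 with simplices:

  0-simplices (5): a, b, c, d, e
  1-simplices (10): ab, ac, ad, ae, bc, bd, be, cd, ce, de
  2-simplices (10): abc, abd, abe, acd, ace, ade, bcd, bce, bde, cde
  3-simplices (5): abcd, abce, abde, acde, bcde

giving chain groups C_0 ≅ Z^5, C_1 ≅ Z^10, C_2 ≅ Z^10, C_3 ≅ Z^5.

Boundary ∂_1: C_1 → C_0 is given by ∂[p,q] = [q] − [p]. For instance
  ∂ab = b − a.
As a 5×10 matrix over Z this has rank 4, with invariant factors (1,1,1,1).

∂_2: C_2 → C_1 maps a triangle to the signed sum of its edges. For instance
  ∂acd = cd − ad + ac,
  ∂bcd = cd − bd + bc.
The resulting 10×10 matrix has rank 6, and its Smith normal form has invariant factors (1,1,1,1,1,1).

Boundary ∂_3: C_3 → C_2 sends each 3-simplex σ to the alternating sum Σ_i (−1)^i (σ with its i-th vertex removed). For instance
  ∂bcde = cde − bde + bce − bcd,
  ∂abce = bce − ace + abe − abc.
The 10×5 boundary matrix has rank 4 and Smith normal form diag(1,1,1,1).

From H_k ≅ ker(∂_k) / im(∂_{k+1}) we obtain:

  H_0: rank C_0 − rank ∂_1 = 5 − 4 = 1, and the invariant factors of ∂_1 are all 1, so H_0 ≅ Z.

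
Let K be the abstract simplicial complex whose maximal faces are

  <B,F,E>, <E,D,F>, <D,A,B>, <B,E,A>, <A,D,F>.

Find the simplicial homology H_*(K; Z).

K has 5 vertices, 10 edges, 5 triangles.
rank ∂_0 = 0, rank ∂_1 = 4 ⇒ b_0 = 5 − 0 − 4 = 1; all invariant factors of ∂_1 are 1 so no torsion. So H_0 ≅ Z.
rank ∂_1 = 4, rank ∂_2 = 5 ⇒ b_1 = 10 − 4 − 5 = 1; all invariant factors of ∂_2 are 1 so no torsion. So H_1 ≅ Z.
rank ∂_2 = 5, rank ∂_3 = 0 ⇒ b_2 = 5 − 5 − 0 = 0. So H_2 ≅ 0.

H_0 ≅ Z,  H_1 ≅ Z,  H_2 = 0.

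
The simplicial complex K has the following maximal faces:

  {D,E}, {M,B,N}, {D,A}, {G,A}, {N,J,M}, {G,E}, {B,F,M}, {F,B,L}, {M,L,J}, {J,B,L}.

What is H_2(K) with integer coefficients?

Take the total order A < B < D < E < F < G < J < L < M < N on the vertex set. Then K (dimension 2) consists of the simplices:

  0-simplices (10): A, B, D, E, F, G, J, L, M, N
  1-simplices (16): AD, AG, BF, BJ, BL, BM, BN, DE, EG, FL, FM, JL, JM, JN, LM, MN
  2-simplices (6): BFL, BFM, BJL, BMN, JLM, JMN

Hence C_0 ≅ Z^10, C_1 ≅ Z^16, C_2 ≅ Z^6.

∂_1: C_1 → C_0 maps an edge to its endpoints' difference, ∂[p,q] = q − p. For instance
  ∂BJ = J − B.
The resulting 10×16 matrix has rank 8, and its Smith normal form has invariant factors (1,1,1,1,1,1,1,1).

Boundary ∂_2: C_2 → C_1 sends each 2-simplex [p,q,r] to [q,r] − [p,r] + [p,q]. For instance
  ∂JMN = MN − JN + JM,
  ∂BFL = FL − BL + BF.
As a 16×6 matrix over Z this has rank 6, with invariant factors (1,1,1,1,1,1).

Computing H_k = (kernel of ∂_k) / (image of ∂_{k+1}):

  H_2: rank ker ∂_2 − rank ∂_3 = (6 − 6) − 0 = 0, and there is no ∂_3, so H_2 ≅ 0.

H_2 = 0.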